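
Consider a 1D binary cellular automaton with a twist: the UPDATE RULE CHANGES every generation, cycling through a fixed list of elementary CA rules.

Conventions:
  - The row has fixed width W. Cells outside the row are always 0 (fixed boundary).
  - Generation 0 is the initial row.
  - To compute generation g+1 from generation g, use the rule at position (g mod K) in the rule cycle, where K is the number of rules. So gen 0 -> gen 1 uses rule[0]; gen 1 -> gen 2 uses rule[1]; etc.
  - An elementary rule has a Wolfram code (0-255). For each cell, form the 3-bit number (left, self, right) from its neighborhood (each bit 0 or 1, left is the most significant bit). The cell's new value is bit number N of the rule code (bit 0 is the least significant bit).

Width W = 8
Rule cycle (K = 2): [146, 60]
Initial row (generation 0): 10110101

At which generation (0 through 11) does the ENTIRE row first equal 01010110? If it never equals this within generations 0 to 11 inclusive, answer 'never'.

Gen 0: 10110101
Gen 1 (rule 146): 00000000
Gen 2 (rule 60): 00000000
Gen 3 (rule 146): 00000000
Gen 4 (rule 60): 00000000
Gen 5 (rule 146): 00000000
Gen 6 (rule 60): 00000000
Gen 7 (rule 146): 00000000
Gen 8 (rule 60): 00000000
Gen 9 (rule 146): 00000000
Gen 10 (rule 60): 00000000
Gen 11 (rule 146): 00000000

Answer: never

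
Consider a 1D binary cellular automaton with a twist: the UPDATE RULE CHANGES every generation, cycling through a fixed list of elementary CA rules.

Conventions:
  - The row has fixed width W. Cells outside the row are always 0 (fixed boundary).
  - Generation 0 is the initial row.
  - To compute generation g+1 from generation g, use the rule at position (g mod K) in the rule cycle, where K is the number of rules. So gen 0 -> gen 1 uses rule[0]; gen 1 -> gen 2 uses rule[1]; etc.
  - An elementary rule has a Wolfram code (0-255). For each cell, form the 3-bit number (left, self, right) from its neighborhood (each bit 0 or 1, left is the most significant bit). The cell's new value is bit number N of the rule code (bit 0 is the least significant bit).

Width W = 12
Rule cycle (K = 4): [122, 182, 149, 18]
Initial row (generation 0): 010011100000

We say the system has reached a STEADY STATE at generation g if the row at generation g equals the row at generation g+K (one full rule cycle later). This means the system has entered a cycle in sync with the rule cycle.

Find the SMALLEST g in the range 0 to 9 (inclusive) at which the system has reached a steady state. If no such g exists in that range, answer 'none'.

Gen 0: 010011100000
Gen 1 (rule 122): 101110110000
Gen 2 (rule 182): 110101001000
Gen 3 (rule 149): 000101101111
Gen 4 (rule 18): 001000000000
Gen 5 (rule 122): 010100000000
Gen 6 (rule 182): 111110000000
Gen 7 (rule 149): 011101111111
Gen 8 (rule 18): 100000000000
Gen 9 (rule 122): 010000000000
Gen 10 (rule 182): 111000000000
Gen 11 (rule 149): 010111111111
Gen 12 (rule 18): 100000000000
Gen 13 (rule 122): 010000000000

Answer: 8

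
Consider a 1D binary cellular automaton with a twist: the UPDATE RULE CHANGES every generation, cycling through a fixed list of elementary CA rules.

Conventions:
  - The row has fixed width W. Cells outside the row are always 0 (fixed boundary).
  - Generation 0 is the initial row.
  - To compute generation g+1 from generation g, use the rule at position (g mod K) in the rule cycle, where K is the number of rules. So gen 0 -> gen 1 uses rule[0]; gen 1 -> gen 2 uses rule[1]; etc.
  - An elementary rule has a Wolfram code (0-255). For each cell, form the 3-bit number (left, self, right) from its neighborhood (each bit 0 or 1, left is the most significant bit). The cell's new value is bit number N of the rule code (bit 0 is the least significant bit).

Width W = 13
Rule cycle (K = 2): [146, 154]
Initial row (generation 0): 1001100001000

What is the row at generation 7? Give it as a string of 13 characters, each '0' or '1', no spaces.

Answer: 0000101010100

Derivation:
Gen 0: 1001100001000
Gen 1 (rule 146): 0110010010100
Gen 2 (rule 154): 1101101100010
Gen 3 (rule 146): 0000000010101
Gen 4 (rule 154): 0000000100000
Gen 5 (rule 146): 0000001010000
Gen 6 (rule 154): 0000010001000
Gen 7 (rule 146): 0000101010100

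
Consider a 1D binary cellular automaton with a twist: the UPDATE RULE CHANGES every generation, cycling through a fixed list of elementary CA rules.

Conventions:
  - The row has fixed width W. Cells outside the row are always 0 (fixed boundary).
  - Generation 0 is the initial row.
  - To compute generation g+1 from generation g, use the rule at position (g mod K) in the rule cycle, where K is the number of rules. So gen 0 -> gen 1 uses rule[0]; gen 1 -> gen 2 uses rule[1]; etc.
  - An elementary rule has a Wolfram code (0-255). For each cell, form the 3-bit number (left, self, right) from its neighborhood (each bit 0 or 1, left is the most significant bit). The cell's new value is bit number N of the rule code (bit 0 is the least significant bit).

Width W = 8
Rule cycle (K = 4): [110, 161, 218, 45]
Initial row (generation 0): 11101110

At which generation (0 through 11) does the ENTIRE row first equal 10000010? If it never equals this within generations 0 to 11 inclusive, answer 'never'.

Gen 0: 11101110
Gen 1 (rule 110): 10111010
Gen 2 (rule 161): 01010100
Gen 3 (rule 218): 10000010
Gen 4 (rule 45): 10111010
Gen 5 (rule 110): 11101110
Gen 6 (rule 161): 01010100
Gen 7 (rule 218): 10000010
Gen 8 (rule 45): 10111010
Gen 9 (rule 110): 11101110
Gen 10 (rule 161): 01010100
Gen 11 (rule 218): 10000010

Answer: 3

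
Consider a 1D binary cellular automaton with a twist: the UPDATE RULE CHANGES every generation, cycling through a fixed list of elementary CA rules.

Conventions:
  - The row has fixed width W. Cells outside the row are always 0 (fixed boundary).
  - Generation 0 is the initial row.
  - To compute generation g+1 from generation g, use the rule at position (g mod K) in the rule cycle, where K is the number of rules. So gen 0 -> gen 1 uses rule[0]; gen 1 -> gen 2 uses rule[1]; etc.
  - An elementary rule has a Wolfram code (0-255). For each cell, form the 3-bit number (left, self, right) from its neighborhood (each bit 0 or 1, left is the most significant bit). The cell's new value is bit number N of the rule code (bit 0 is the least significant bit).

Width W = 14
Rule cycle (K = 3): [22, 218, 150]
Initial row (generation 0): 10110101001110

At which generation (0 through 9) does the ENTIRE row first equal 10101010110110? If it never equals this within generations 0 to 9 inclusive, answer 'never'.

Gen 0: 10110101001110
Gen 1 (rule 22): 10000101110001
Gen 2 (rule 218): 01001001111010
Gen 3 (rule 150): 11111110110011
Gen 4 (rule 22): 00000000001100
Gen 5 (rule 218): 00000000011110
Gen 6 (rule 150): 00000000101101
Gen 7 (rule 22): 00000001100001
Gen 8 (rule 218): 00000011110010
Gen 9 (rule 150): 00000101101111

Answer: never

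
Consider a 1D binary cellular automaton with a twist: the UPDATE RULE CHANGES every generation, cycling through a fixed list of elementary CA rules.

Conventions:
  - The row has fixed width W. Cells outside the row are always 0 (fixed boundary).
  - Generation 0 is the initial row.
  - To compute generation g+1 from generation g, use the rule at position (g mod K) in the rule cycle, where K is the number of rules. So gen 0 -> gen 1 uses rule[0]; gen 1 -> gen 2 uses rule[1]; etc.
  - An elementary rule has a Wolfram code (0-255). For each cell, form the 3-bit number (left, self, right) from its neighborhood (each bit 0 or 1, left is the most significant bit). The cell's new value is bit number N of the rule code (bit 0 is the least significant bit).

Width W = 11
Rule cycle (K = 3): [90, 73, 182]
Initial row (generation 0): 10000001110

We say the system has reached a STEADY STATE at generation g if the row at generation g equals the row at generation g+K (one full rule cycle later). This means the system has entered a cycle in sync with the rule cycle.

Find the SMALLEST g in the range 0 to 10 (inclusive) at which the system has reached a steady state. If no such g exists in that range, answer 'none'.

Gen 0: 10000001110
Gen 1 (rule 90): 01000011011
Gen 2 (rule 73): 00011011011
Gen 3 (rule 182): 00100100100
Gen 4 (rule 90): 01011011010
Gen 5 (rule 73): 00011011000
Gen 6 (rule 182): 00100100100
Gen 7 (rule 90): 01011011010
Gen 8 (rule 73): 00011011000
Gen 9 (rule 182): 00100100100
Gen 10 (rule 90): 01011011010
Gen 11 (rule 73): 00011011000
Gen 12 (rule 182): 00100100100
Gen 13 (rule 90): 01011011010

Answer: 3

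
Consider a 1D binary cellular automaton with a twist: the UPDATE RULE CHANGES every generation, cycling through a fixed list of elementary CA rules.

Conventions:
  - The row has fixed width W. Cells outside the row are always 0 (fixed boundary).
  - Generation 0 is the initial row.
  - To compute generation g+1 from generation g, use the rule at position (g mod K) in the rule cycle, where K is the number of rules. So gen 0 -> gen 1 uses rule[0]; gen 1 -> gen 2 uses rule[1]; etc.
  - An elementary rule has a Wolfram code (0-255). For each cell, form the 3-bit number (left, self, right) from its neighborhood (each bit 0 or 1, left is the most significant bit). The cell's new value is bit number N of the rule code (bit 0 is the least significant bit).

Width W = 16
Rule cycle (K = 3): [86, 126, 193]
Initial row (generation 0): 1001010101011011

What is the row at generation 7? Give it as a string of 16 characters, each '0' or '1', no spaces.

Answer: 1110100000001111

Derivation:
Gen 0: 1001010101011011
Gen 1 (rule 86): 1111010101001001
Gen 2 (rule 126): 1001111111111111
Gen 3 (rule 193): 0000111111111111
Gen 4 (rule 86): 0001000000000001
Gen 5 (rule 126): 0011100000000011
Gen 6 (rule 193): 1001101111111001
Gen 7 (rule 86): 1110100000001111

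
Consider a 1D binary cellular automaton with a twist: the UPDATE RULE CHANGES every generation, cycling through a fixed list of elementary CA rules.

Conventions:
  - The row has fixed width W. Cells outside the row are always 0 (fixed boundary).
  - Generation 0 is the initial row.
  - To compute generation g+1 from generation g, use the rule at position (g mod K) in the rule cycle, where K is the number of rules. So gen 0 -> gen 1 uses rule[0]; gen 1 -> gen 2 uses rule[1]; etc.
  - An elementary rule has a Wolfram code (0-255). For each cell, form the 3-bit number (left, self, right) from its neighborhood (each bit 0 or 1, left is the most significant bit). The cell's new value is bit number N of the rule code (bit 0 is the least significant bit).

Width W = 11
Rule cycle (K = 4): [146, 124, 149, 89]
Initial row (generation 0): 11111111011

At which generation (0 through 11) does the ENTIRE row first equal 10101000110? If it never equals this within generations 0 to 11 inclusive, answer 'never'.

Answer: 9

Derivation:
Gen 0: 11111111011
Gen 1 (rule 146): 01111110000
Gen 2 (rule 124): 01000011000
Gen 3 (rule 149): 01111000111
Gen 4 (rule 89): 01001110101
Gen 5 (rule 146): 10110100000
Gen 6 (rule 124): 11111110000
Gen 7 (rule 149): 01111101111
Gen 8 (rule 89): 01000101001
Gen 9 (rule 146): 10101000110
Gen 10 (rule 124): 11111100111
Gen 11 (rule 149): 01111010010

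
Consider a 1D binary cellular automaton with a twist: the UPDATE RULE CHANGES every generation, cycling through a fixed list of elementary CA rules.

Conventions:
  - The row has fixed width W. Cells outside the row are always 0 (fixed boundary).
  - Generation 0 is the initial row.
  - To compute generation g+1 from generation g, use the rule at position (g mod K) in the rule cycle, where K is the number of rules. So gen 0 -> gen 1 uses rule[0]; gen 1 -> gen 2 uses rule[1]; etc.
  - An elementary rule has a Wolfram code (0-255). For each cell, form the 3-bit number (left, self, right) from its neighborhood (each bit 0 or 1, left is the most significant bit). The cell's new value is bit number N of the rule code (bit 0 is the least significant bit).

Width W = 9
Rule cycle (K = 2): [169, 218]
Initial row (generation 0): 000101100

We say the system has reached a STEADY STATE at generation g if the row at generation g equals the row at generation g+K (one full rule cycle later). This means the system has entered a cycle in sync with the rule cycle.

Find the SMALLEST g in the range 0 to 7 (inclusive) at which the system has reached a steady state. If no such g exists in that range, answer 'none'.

Gen 0: 000101100
Gen 1 (rule 169): 110011001
Gen 2 (rule 218): 111111110
Gen 3 (rule 169): 111111100
Gen 4 (rule 218): 111111110
Gen 5 (rule 169): 111111100
Gen 6 (rule 218): 111111110
Gen 7 (rule 169): 111111100
Gen 8 (rule 218): 111111110
Gen 9 (rule 169): 111111100

Answer: 2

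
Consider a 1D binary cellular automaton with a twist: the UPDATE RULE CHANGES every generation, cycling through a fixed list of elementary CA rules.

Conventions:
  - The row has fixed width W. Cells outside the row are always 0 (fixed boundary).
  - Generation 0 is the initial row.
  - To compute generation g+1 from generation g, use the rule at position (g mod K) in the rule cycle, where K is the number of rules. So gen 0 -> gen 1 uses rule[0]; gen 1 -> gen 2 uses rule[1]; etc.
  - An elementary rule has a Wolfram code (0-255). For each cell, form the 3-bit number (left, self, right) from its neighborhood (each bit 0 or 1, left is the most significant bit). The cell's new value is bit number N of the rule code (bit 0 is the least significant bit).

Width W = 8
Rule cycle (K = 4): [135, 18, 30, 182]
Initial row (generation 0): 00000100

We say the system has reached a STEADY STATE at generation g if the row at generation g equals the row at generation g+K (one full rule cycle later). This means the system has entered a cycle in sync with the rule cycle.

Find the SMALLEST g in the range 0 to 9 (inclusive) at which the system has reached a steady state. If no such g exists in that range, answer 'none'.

Answer: 2

Derivation:
Gen 0: 00000100
Gen 1 (rule 135): 11111101
Gen 2 (rule 18): 00000000
Gen 3 (rule 30): 00000000
Gen 4 (rule 182): 00000000
Gen 5 (rule 135): 11111111
Gen 6 (rule 18): 00000000
Gen 7 (rule 30): 00000000
Gen 8 (rule 182): 00000000
Gen 9 (rule 135): 11111111
Gen 10 (rule 18): 00000000
Gen 11 (rule 30): 00000000
Gen 12 (rule 182): 00000000
Gen 13 (rule 135): 11111111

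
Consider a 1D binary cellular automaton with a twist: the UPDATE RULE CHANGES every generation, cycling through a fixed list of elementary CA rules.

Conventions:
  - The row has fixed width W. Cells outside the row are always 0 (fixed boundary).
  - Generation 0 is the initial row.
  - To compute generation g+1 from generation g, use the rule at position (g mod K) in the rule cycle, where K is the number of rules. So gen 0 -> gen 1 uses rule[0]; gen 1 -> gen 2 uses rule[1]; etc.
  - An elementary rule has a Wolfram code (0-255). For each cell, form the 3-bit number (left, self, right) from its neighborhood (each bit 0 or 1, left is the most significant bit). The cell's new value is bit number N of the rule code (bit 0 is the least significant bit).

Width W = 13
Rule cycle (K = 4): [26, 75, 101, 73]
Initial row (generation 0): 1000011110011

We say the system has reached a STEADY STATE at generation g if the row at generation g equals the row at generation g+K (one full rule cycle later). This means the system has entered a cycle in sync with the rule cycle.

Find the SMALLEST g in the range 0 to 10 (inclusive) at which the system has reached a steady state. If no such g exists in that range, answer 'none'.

Answer: none

Derivation:
Gen 0: 1000011110011
Gen 1 (rule 26): 0100110001110
Gen 2 (rule 75): 1001110111010
Gen 3 (rule 101): 1000011001110
Gen 4 (rule 73): 0011011001010
Gen 5 (rule 26): 0110010110001
Gen 6 (rule 75): 1110100110110
Gen 7 (rule 101): 0011100011010
Gen 8 (rule 73): 1010101011000
Gen 9 (rule 26): 0000000010100
Gen 10 (rule 75): 1111111100001
Gen 11 (rule 101): 0000000101101
Gen 12 (rule 73): 1111110001100
Gen 13 (rule 26): 1000001011010
Gen 14 (rule 75): 0011110011000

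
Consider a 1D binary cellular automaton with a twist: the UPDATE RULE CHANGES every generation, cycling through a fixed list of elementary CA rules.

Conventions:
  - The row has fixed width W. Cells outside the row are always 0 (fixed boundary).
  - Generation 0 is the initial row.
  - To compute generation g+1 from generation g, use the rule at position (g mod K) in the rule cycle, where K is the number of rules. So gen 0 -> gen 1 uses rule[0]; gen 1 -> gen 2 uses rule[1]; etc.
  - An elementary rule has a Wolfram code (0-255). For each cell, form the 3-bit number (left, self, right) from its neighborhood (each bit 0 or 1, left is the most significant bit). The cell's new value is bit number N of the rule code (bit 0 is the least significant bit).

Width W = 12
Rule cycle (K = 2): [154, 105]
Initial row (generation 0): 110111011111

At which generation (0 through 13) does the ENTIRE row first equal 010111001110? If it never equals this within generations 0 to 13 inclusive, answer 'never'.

Gen 0: 110111011111
Gen 1 (rule 154): 100110011110
Gen 2 (rule 105): 000110010010
Gen 3 (rule 154): 001101101101
Gen 4 (rule 105): 101111111110
Gen 5 (rule 154): 001111111101
Gen 6 (rule 105): 101000000110
Gen 7 (rule 154): 000100001101
Gen 8 (rule 105): 110001101110
Gen 9 (rule 154): 101011001101
Gen 10 (rule 105): 010111001110
Gen 11 (rule 154): 100110111101
Gen 12 (rule 105): 000111100110
Gen 13 (rule 154): 001111011101

Answer: 10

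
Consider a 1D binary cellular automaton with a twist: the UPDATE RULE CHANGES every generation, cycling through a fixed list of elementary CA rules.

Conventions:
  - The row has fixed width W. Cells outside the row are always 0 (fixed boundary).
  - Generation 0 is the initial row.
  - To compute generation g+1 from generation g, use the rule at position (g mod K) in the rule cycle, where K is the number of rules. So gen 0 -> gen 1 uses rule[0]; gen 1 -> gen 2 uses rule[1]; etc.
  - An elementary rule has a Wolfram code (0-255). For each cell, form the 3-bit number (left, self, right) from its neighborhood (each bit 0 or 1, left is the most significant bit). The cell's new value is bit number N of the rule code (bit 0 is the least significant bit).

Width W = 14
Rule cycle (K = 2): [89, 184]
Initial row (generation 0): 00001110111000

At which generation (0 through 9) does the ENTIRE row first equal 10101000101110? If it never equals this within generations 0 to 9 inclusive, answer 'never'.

Answer: 8

Derivation:
Gen 0: 00001110111000
Gen 1 (rule 89): 11101010101111
Gen 2 (rule 184): 11010101011110
Gen 3 (rule 89): 11000000010011
Gen 4 (rule 184): 10100000001010
Gen 5 (rule 89): 00011111100001
Gen 6 (rule 184): 00011111010000
Gen 7 (rule 89): 11010001001111
Gen 8 (rule 184): 10101000101110
Gen 9 (rule 89): 00000110001011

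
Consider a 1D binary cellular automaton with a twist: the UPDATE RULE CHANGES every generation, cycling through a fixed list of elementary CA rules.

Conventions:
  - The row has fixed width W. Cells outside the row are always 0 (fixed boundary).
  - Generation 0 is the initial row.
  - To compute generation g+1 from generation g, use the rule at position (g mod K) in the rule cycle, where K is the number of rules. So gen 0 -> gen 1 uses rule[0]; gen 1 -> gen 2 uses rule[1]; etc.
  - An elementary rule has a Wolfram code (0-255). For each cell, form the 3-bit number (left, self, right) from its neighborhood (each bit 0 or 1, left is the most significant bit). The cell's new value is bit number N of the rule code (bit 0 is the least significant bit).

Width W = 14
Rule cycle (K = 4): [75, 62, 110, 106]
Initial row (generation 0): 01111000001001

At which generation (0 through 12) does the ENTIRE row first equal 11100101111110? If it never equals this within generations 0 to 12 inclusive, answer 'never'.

Gen 0: 01111000001001
Gen 1 (rule 75): 11001011110010
Gen 2 (rule 62): 10111110001111
Gen 3 (rule 110): 11100010011001
Gen 4 (rule 106): 10100100111010
Gen 5 (rule 75): 00001001101000
Gen 6 (rule 62): 00011111011100
Gen 7 (rule 110): 00110001110100
Gen 8 (rule 106): 01110011011000
Gen 9 (rule 75): 11010111011011
Gen 10 (rule 62): 10111100110110
Gen 11 (rule 110): 11100101111110
Gen 12 (rule 106): 10101011000010

Answer: 11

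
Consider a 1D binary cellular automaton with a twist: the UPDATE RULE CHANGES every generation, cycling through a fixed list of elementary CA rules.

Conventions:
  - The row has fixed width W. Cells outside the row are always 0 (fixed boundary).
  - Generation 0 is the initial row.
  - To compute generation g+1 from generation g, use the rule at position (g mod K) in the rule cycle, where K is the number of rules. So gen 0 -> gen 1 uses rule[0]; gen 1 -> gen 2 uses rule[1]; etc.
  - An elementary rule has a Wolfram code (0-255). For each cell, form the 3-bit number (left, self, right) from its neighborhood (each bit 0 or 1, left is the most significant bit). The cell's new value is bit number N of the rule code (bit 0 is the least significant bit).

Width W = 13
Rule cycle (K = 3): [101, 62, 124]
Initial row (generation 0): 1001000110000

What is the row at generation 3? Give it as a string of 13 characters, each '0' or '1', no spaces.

Gen 0: 1001000110000
Gen 1 (rule 101): 1001010010111
Gen 2 (rule 62): 1111111111100
Gen 3 (rule 124): 1000000000110

Answer: 1000000000110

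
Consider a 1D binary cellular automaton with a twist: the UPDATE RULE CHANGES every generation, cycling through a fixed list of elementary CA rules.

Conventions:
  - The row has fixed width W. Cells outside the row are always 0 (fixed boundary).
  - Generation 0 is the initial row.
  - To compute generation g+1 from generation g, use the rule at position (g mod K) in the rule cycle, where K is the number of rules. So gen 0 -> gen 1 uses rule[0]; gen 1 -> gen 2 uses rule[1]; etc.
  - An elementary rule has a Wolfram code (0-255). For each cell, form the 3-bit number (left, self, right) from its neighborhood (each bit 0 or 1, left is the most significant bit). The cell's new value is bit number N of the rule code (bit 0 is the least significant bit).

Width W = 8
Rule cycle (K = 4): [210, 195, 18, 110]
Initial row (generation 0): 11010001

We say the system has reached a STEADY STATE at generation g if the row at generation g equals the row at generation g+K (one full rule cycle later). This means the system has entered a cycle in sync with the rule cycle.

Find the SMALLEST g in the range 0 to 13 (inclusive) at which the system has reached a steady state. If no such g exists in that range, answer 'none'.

Answer: 7

Derivation:
Gen 0: 11010001
Gen 1 (rule 210): 01001010
Gen 2 (rule 195): 10010000
Gen 3 (rule 18): 01101000
Gen 4 (rule 110): 11111000
Gen 5 (rule 210): 01111100
Gen 6 (rule 195): 10111101
Gen 7 (rule 18): 00000000
Gen 8 (rule 110): 00000000
Gen 9 (rule 210): 00000000
Gen 10 (rule 195): 11111111
Gen 11 (rule 18): 00000000
Gen 12 (rule 110): 00000000
Gen 13 (rule 210): 00000000
Gen 14 (rule 195): 11111111
Gen 15 (rule 18): 00000000
Gen 16 (rule 110): 00000000
Gen 17 (rule 210): 00000000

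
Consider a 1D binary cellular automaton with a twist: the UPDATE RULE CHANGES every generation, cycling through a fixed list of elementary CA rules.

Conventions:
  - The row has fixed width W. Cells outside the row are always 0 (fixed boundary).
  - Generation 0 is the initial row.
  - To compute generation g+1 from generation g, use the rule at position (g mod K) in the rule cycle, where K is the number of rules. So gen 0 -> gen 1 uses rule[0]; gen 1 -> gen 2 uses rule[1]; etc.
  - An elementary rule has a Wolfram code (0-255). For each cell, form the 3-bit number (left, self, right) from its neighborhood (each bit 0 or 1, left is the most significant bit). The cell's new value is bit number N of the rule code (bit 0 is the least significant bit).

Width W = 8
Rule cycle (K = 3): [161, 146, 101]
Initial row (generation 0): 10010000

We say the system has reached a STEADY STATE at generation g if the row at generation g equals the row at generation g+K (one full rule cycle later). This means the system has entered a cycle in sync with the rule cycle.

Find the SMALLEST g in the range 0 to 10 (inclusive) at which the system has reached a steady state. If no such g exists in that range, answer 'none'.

Gen 0: 10010000
Gen 1 (rule 161): 00000111
Gen 2 (rule 146): 00001010
Gen 3 (rule 101): 11101110
Gen 4 (rule 161): 01010100
Gen 5 (rule 146): 10000010
Gen 6 (rule 101): 10111010
Gen 7 (rule 161): 01010100
Gen 8 (rule 146): 10000010
Gen 9 (rule 101): 10111010
Gen 10 (rule 161): 01010100
Gen 11 (rule 146): 10000010
Gen 12 (rule 101): 10111010
Gen 13 (rule 161): 01010100

Answer: 4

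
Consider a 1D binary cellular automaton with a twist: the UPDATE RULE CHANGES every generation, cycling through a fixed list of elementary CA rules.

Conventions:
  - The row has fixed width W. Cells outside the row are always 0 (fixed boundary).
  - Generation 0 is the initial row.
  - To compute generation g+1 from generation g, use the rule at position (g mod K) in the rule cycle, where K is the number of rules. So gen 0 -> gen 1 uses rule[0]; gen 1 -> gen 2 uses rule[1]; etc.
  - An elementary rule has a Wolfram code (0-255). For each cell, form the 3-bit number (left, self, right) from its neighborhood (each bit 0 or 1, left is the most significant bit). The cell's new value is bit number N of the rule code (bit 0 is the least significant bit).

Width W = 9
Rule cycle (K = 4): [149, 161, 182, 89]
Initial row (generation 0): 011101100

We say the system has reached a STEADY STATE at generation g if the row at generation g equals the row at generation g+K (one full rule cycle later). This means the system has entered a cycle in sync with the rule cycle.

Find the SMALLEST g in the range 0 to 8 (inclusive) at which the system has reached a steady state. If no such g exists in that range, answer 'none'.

Gen 0: 011101100
Gen 1 (rule 149): 001000011
Gen 2 (rule 161): 100011000
Gen 3 (rule 182): 110100100
Gen 4 (rule 89): 110010011
Gen 5 (rule 149): 001011000
Gen 6 (rule 161): 100100011
Gen 7 (rule 182): 111110100
Gen 8 (rule 89): 100010011
Gen 9 (rule 149): 111011000
Gen 10 (rule 161): 010100011
Gen 11 (rule 182): 111110100
Gen 12 (rule 89): 100010011

Answer: 7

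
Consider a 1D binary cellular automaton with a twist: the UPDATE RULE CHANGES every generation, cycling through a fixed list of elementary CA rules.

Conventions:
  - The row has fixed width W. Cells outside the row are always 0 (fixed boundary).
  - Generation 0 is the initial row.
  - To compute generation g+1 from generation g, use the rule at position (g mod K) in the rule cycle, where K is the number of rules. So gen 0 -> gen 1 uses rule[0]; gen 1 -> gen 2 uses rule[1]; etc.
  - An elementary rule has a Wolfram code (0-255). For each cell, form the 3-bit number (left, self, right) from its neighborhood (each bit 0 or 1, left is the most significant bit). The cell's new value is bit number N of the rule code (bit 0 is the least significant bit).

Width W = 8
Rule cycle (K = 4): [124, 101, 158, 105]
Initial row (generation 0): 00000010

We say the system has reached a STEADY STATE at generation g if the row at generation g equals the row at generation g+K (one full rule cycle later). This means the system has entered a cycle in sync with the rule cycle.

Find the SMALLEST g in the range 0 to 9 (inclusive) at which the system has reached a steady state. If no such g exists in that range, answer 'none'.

Gen 0: 00000010
Gen 1 (rule 124): 00000011
Gen 2 (rule 101): 11111001
Gen 3 (rule 158): 11110111
Gen 4 (rule 105): 10011101
Gen 5 (rule 124): 11010111
Gen 6 (rule 101): 01111001
Gen 7 (rule 158): 11110111
Gen 8 (rule 105): 10011101
Gen 9 (rule 124): 11010111
Gen 10 (rule 101): 01111001
Gen 11 (rule 158): 11110111
Gen 12 (rule 105): 10011101
Gen 13 (rule 124): 11010111

Answer: 3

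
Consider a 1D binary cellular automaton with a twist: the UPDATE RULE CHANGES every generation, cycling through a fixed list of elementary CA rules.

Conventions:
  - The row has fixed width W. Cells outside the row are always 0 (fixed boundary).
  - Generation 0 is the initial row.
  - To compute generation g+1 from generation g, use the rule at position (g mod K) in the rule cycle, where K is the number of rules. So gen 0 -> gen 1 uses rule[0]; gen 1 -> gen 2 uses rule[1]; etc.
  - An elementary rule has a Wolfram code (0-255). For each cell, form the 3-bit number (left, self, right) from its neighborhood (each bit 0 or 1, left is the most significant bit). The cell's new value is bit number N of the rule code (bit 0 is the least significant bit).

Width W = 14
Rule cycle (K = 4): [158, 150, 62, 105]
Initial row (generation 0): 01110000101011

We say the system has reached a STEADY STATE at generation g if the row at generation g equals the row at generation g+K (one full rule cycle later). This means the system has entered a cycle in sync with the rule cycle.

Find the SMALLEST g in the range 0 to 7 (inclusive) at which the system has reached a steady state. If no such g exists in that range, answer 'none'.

Gen 0: 01110000101011
Gen 1 (rule 158): 11101001101010
Gen 2 (rule 150): 01001110001011
Gen 3 (rule 62): 11111001011110
Gen 4 (rule 105): 10001000110010
Gen 5 (rule 158): 11011101101111
Gen 6 (rule 150): 00001000000110
Gen 7 (rule 62): 00011100001101
Gen 8 (rule 105): 11010101101110
Gen 9 (rule 158): 10010101001101
Gen 10 (rule 150): 11110101110001
Gen 11 (rule 62): 10001111001011

Answer: none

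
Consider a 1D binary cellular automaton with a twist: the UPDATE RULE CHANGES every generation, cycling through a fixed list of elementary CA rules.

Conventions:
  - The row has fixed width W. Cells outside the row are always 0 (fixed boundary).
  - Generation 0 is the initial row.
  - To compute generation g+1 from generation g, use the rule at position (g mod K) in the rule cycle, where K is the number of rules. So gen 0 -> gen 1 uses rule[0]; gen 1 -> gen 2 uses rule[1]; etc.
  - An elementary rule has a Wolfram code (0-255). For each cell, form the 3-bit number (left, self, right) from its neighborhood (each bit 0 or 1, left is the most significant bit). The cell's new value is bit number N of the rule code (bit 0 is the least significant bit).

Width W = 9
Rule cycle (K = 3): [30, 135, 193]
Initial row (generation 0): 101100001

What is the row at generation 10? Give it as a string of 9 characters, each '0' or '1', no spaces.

Answer: 101110000

Derivation:
Gen 0: 101100001
Gen 1 (rule 30): 101010011
Gen 2 (rule 135): 101010100
Gen 3 (rule 193): 000000001
Gen 4 (rule 30): 000000011
Gen 5 (rule 135): 111111100
Gen 6 (rule 193): 011111101
Gen 7 (rule 30): 110000001
Gen 8 (rule 135): 000111111
Gen 9 (rule 193): 110011111
Gen 10 (rule 30): 101110000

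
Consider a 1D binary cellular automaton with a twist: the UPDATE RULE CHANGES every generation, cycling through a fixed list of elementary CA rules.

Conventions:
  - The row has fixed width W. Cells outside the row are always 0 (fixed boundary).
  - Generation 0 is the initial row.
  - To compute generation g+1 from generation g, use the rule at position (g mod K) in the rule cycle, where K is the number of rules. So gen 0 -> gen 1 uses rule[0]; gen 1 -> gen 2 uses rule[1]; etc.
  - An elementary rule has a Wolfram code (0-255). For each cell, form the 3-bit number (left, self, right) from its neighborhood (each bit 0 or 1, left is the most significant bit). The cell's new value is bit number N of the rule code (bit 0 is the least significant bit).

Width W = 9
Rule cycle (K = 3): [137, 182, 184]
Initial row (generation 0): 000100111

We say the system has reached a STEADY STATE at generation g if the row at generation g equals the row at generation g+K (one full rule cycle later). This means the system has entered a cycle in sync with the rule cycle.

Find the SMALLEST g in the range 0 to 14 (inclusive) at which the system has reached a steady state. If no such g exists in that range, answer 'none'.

Answer: none

Derivation:
Gen 0: 000100111
Gen 1 (rule 137): 110000110
Gen 2 (rule 182): 001001001
Gen 3 (rule 184): 000100100
Gen 4 (rule 137): 110000001
Gen 5 (rule 182): 001000011
Gen 6 (rule 184): 000100010
Gen 7 (rule 137): 110001000
Gen 8 (rule 182): 001011100
Gen 9 (rule 184): 000111010
Gen 10 (rule 137): 110110000
Gen 11 (rule 182): 001001000
Gen 12 (rule 184): 000100100
Gen 13 (rule 137): 110000001
Gen 14 (rule 182): 001000011
Gen 15 (rule 184): 000100010
Gen 16 (rule 137): 110001000
Gen 17 (rule 182): 001011100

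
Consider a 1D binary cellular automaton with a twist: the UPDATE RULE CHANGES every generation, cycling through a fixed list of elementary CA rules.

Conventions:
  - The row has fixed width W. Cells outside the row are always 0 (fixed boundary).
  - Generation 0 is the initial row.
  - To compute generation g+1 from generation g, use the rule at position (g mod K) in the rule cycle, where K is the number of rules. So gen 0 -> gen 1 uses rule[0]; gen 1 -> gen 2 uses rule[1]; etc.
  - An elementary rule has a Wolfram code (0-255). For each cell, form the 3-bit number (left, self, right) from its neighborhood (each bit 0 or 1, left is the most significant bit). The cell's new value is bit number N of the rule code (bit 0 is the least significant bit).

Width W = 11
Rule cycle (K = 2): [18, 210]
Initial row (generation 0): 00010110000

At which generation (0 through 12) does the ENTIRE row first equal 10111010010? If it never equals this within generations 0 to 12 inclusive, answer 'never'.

Gen 0: 00010110000
Gen 1 (rule 18): 00100001000
Gen 2 (rule 210): 01010010100
Gen 3 (rule 18): 10001100010
Gen 4 (rule 210): 01010110101
Gen 5 (rule 18): 10000000000
Gen 6 (rule 210): 01000000000
Gen 7 (rule 18): 10100000000
Gen 8 (rule 210): 00010000000
Gen 9 (rule 18): 00101000000
Gen 10 (rule 210): 01000100000
Gen 11 (rule 18): 10101010000
Gen 12 (rule 210): 00000001000

Answer: never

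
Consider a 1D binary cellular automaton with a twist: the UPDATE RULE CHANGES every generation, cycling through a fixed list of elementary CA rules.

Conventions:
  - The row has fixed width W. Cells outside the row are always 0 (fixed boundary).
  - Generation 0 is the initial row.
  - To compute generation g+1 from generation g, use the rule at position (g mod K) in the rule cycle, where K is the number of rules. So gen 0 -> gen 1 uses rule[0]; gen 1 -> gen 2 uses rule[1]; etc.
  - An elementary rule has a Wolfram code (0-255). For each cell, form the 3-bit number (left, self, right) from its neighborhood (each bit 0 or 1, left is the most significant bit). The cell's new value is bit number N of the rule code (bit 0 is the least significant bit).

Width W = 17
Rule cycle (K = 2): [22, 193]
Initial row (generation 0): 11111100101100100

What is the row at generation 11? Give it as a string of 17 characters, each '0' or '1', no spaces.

Answer: 11100011111000000

Derivation:
Gen 0: 11111100101100100
Gen 1 (rule 22): 00000011100011110
Gen 2 (rule 193): 11111001101001110
Gen 3 (rule 22): 00000110001110001
Gen 4 (rule 193): 11110010100110100
Gen 5 (rule 22): 00001110111000110
Gen 6 (rule 193): 11100110011010010
Gen 7 (rule 22): 00011001100011111
Gen 8 (rule 193): 11001000101001111
Gen 9 (rule 22): 00111101101110000
Gen 10 (rule 193): 10011100100110111
Gen 11 (rule 22): 11100011111000000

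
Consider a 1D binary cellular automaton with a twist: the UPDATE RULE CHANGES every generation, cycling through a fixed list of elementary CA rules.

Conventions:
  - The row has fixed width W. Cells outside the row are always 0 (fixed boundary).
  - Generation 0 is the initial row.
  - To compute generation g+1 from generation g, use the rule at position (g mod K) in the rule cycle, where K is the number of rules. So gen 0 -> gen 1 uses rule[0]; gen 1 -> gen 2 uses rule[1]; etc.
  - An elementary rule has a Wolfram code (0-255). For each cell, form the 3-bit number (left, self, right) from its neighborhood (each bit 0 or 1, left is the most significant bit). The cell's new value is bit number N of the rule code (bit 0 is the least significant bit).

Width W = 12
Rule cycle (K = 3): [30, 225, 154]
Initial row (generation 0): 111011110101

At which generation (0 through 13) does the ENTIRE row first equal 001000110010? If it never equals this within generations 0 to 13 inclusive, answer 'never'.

Gen 0: 111011110101
Gen 1 (rule 30): 100010000101
Gen 2 (rule 225): 001000110010
Gen 3 (rule 154): 010101101101
Gen 4 (rule 30): 110101001001
Gen 5 (rule 225): 011010000000
Gen 6 (rule 154): 110001000000
Gen 7 (rule 30): 101011100000
Gen 8 (rule 225): 010101101111
Gen 9 (rule 154): 100001001110
Gen 10 (rule 30): 110011111001
Gen 11 (rule 225): 010001111000
Gen 12 (rule 154): 101011110100
Gen 13 (rule 30): 101010000110

Answer: 2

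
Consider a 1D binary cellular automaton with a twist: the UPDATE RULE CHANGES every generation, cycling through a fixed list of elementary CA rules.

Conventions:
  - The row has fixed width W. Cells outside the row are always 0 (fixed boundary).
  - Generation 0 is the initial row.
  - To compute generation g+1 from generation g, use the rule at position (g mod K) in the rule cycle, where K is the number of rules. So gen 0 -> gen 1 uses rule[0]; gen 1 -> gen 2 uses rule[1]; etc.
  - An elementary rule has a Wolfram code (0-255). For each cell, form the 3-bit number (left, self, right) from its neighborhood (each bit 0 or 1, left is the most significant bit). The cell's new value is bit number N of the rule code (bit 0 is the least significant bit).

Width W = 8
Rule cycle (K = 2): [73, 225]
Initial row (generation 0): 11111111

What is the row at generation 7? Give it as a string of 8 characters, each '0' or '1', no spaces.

Gen 0: 11111111
Gen 1 (rule 73): 10000001
Gen 2 (rule 225): 00111100
Gen 3 (rule 73): 10100101
Gen 4 (rule 225): 01000010
Gen 5 (rule 73): 00011000
Gen 6 (rule 225): 11001011
Gen 7 (rule 73): 11000011

Answer: 11000011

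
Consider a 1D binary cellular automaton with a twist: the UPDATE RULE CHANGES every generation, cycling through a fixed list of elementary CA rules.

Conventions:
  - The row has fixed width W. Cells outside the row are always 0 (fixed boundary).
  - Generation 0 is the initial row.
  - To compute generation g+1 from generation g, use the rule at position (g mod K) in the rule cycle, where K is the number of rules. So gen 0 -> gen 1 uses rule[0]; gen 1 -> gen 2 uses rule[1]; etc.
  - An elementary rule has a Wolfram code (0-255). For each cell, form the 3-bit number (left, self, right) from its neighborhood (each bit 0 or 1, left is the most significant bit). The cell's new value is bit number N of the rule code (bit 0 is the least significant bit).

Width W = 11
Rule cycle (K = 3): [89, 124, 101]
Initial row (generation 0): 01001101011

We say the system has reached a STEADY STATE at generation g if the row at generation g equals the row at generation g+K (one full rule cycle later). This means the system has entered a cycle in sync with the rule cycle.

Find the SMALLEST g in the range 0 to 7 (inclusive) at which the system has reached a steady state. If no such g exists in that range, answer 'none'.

Gen 0: 01001101011
Gen 1 (rule 89): 00101100011
Gen 2 (rule 124): 00111110011
Gen 3 (rule 101): 10000010001
Gen 4 (rule 89): 01111001100
Gen 5 (rule 124): 01001101110
Gen 6 (rule 101): 01000110010
Gen 7 (rule 89): 00110111001
Gen 8 (rule 124): 00111101101
Gen 9 (rule 101): 10000110111
Gen 10 (rule 89): 01110110101

Answer: none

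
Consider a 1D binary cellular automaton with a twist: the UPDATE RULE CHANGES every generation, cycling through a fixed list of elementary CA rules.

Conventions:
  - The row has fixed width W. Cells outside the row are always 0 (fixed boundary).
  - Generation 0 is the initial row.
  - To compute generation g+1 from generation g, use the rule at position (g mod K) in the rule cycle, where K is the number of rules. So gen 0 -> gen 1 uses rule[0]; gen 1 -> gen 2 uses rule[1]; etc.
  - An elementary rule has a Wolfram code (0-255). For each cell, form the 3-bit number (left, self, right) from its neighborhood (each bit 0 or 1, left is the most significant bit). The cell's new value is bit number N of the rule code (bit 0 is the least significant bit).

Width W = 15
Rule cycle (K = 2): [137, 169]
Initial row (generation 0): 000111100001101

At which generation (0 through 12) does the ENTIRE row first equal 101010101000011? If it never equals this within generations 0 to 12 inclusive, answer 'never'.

Gen 0: 000111100001101
Gen 1 (rule 137): 110111001101000
Gen 2 (rule 169): 101110001010011
Gen 3 (rule 137): 001100100000010
Gen 4 (rule 169): 101000001111000
Gen 5 (rule 137): 000011101110011
Gen 6 (rule 169): 111011011100010
Gen 7 (rule 137): 110010011001000
Gen 8 (rule 169): 100000010000011
Gen 9 (rule 137): 001111000111010
Gen 10 (rule 169): 101110010110100
Gen 11 (rule 137): 001100000100001
Gen 12 (rule 169): 101001110001100

Answer: never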